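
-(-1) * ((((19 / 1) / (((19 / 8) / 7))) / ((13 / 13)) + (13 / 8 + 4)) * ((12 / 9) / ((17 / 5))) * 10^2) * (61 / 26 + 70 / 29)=448625 / 39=11503.21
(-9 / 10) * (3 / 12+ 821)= -5913 / 8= -739.12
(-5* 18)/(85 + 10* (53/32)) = -0.89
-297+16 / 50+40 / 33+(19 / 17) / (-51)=-70452154 / 238425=-295.49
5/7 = 0.71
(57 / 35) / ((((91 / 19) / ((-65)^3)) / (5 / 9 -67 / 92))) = 16127.42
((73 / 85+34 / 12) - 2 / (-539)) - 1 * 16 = -3382283 / 274890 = -12.30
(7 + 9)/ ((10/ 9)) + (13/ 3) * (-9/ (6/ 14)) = -76.60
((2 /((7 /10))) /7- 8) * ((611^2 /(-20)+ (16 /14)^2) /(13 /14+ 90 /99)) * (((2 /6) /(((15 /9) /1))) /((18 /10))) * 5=12474768218 /291207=42838.15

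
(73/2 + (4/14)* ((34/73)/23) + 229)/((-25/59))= -626.59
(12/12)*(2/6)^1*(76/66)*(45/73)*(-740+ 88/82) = -5756240/32923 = -174.84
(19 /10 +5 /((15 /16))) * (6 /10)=217 /50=4.34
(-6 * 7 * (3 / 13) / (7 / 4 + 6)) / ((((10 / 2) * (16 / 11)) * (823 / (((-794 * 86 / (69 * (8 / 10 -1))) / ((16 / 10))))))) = -19717005 / 30513548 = -0.65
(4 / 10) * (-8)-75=-391 / 5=-78.20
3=3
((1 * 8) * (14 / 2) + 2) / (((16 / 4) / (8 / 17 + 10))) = 2581 / 17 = 151.82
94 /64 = 47 /32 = 1.47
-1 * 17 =-17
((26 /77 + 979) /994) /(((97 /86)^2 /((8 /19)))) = 2230899856 /6841387399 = 0.33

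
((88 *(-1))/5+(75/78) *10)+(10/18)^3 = -370226/47385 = -7.81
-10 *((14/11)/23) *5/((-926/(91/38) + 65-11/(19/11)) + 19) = 1210300/135189791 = 0.01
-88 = -88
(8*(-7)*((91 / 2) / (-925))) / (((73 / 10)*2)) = 2548 / 13505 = 0.19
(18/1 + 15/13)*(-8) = -1992/13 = -153.23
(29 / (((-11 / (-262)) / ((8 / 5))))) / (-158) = -30392 / 4345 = -6.99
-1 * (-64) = 64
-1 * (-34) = 34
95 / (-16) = -95 / 16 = -5.94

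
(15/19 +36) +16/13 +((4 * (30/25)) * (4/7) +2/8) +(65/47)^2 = 42.93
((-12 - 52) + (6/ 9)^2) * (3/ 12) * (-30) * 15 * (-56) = -400400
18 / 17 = 1.06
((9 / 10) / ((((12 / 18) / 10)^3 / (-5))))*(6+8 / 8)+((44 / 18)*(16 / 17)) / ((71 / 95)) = -2309678495 / 21726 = -106309.42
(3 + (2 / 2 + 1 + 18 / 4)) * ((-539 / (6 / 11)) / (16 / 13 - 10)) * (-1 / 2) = -77077 / 144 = -535.26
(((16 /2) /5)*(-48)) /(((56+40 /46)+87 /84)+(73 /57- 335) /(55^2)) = -8528002560 /6417650507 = -1.33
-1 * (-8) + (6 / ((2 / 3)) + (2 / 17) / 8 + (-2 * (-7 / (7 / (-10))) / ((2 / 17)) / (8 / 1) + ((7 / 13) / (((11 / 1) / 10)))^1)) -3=-16399 / 2431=-6.75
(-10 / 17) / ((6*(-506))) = 5 / 25806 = 0.00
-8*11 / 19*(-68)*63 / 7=53856 / 19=2834.53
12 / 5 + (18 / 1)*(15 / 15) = 102 / 5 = 20.40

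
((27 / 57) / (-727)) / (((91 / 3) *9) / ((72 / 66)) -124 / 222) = -0.00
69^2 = 4761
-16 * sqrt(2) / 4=-4 * sqrt(2)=-5.66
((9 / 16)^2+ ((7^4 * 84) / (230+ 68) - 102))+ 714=49171749 / 38144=1289.11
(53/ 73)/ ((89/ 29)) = 0.24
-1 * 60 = -60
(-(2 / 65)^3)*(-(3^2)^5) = 472392 / 274625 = 1.72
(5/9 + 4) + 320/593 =27193/5337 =5.10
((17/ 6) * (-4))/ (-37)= 34/ 111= 0.31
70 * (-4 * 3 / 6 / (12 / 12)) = -140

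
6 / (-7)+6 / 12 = -5 / 14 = -0.36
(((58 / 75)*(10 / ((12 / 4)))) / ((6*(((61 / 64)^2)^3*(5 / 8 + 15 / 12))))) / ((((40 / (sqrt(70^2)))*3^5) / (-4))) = -223200860438528 / 25351888213689075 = -0.01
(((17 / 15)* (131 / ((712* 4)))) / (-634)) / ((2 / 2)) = -2227 / 27084480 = -0.00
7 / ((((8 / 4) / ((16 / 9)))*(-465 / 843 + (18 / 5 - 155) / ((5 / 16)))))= -393400 / 30666123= -0.01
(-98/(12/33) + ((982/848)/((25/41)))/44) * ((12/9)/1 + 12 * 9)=-29460.61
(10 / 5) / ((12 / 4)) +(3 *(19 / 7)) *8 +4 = 1466 / 21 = 69.81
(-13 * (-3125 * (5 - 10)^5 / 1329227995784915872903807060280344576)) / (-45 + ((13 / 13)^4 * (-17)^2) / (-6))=29296875 / 28578401909375691267431851796027408384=0.00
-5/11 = -0.45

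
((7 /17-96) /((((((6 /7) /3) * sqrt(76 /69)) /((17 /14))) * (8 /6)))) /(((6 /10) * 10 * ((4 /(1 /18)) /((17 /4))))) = -27625 * sqrt(1311) /350208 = -2.86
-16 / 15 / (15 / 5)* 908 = -14528 / 45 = -322.84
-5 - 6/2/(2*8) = -83/16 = -5.19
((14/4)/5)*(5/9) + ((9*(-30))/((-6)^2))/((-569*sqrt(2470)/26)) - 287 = -5159/18 + 3*sqrt(2470)/21622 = -286.60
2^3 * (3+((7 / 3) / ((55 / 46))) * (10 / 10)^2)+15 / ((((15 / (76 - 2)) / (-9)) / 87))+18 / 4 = -19106303 / 330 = -57897.89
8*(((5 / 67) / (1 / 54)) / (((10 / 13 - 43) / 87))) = -271440 / 4087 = -66.42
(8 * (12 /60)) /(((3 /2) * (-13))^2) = 32 /7605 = 0.00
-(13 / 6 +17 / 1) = -115 / 6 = -19.17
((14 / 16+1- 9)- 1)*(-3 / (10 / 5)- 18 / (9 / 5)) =1495 / 16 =93.44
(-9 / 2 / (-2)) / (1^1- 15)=-9 / 56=-0.16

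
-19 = -19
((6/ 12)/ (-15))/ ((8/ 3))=-1/ 80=-0.01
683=683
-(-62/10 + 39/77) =2192/385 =5.69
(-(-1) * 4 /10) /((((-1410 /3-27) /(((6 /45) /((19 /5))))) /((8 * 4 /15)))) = -128 /2124675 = -0.00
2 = 2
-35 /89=-0.39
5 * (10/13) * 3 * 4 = 600/13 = 46.15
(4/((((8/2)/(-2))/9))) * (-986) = 17748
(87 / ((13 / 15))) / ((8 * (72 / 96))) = 435 / 26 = 16.73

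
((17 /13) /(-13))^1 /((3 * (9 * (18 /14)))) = -119 /41067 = -0.00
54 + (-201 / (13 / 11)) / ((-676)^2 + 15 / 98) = 31437914748 / 582187619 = 54.00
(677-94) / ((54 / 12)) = 1166 / 9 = 129.56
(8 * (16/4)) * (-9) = -288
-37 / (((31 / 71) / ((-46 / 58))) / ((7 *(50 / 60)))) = 2114735 / 5394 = 392.05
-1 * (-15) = 15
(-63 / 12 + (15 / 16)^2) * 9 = -10071 / 256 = -39.34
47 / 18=2.61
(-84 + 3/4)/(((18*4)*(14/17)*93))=-629/41664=-0.02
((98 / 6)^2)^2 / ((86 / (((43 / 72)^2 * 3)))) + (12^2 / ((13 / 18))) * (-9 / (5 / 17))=-94903280341 / 18195840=-5215.66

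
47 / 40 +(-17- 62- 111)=-7553 / 40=-188.82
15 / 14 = 1.07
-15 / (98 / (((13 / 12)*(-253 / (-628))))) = -16445 / 246176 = -0.07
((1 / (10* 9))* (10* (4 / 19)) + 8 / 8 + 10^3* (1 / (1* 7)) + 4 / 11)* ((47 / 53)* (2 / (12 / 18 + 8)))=89265361 / 3024021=29.52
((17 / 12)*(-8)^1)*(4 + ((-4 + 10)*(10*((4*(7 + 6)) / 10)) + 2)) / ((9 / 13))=-46852 / 9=-5205.78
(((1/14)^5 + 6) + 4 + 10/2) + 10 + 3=15059073/537824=28.00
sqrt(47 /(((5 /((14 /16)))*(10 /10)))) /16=0.18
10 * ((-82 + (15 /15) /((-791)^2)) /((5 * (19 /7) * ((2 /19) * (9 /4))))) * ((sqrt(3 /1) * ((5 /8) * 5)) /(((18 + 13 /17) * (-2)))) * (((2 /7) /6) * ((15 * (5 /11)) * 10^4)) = 119458.63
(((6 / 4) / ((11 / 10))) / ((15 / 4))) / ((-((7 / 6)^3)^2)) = -186624 / 1294139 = -0.14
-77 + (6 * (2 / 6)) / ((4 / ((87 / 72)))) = -3667 / 48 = -76.40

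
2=2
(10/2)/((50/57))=57/10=5.70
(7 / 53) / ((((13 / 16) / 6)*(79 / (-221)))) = -11424 / 4187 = -2.73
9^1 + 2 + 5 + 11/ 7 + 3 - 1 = 137/ 7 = 19.57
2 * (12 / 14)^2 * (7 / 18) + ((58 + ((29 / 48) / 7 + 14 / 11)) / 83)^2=101907614209 / 94106605824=1.08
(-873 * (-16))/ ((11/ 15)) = 19047.27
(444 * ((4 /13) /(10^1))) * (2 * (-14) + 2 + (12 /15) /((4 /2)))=-113664 /325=-349.74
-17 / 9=-1.89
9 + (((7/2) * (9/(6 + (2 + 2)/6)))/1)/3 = 423/40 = 10.58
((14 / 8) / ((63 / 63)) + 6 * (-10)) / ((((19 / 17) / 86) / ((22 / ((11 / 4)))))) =-681292 / 19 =-35857.47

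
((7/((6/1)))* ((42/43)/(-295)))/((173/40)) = -392/438901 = -0.00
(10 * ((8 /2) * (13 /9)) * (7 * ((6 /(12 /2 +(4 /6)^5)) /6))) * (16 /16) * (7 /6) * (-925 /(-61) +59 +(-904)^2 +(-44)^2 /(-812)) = 16577337355488 /263581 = 62892762.97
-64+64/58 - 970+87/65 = -1944487/1885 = -1031.56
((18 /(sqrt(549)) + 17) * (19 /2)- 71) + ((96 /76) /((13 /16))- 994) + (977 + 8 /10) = 57 * sqrt(61) /61 + 187361 /2470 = 83.15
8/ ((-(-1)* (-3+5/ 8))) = -64/ 19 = -3.37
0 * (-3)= 0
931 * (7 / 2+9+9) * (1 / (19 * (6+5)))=2107 / 22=95.77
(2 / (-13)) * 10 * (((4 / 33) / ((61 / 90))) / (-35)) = 480 / 61061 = 0.01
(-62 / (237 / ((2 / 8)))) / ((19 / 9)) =-93 / 3002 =-0.03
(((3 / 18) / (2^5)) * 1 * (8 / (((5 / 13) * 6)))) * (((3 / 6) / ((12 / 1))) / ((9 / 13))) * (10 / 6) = 169 / 93312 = 0.00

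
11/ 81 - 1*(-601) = 48692/ 81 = 601.14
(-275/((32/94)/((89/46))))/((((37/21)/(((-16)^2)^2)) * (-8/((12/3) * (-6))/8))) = -1187356262400/851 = -1395248251.94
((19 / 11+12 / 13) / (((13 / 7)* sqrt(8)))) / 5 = 2653* sqrt(2) / 37180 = 0.10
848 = 848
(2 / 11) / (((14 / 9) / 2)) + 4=326 / 77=4.23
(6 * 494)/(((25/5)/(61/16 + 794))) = 1891773/4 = 472943.25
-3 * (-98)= 294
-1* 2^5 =-32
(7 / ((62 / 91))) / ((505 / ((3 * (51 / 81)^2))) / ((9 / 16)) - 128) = 14161 / 864032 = 0.02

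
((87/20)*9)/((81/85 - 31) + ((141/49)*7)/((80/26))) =-186354/111863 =-1.67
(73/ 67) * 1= 73/ 67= 1.09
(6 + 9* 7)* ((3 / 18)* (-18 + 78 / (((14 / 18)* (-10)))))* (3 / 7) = -67689 / 490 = -138.14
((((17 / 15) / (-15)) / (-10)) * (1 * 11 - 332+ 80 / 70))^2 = 1448791969 / 248062500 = 5.84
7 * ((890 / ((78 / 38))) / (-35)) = -3382 / 39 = -86.72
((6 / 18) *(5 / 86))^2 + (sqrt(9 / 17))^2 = 599501 / 1131588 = 0.53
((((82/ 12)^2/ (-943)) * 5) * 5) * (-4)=1025/ 207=4.95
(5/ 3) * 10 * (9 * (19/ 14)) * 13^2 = 240825/ 7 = 34403.57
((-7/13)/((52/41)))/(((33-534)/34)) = 4879/169338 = 0.03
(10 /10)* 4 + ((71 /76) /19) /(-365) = 2108169 /527060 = 4.00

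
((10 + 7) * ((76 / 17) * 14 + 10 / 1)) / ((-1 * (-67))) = 1234 / 67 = 18.42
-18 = -18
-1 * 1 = -1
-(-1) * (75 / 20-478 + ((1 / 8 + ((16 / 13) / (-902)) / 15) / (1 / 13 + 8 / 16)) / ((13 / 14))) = -2501244641 / 5276700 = -474.02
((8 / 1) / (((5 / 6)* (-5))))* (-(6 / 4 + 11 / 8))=138 / 25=5.52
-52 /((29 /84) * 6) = -728 /29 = -25.10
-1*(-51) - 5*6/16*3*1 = 363/8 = 45.38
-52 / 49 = -1.06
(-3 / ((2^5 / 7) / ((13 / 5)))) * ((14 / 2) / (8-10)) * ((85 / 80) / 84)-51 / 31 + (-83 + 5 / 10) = -53374123 / 634880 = -84.07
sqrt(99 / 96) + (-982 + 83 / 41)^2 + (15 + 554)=sqrt(66) / 8 + 1615308530 / 1681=960922.21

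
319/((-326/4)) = -3.91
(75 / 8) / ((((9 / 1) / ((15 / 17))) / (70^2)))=153125 / 34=4503.68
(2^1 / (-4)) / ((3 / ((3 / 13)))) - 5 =-131 / 26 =-5.04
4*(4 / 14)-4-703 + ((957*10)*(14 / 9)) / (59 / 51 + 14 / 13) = 61771399 / 10367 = 5958.46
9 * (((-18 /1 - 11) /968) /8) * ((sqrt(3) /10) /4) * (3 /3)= -261 * sqrt(3) /309760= -0.00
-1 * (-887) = 887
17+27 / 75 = 434 / 25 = 17.36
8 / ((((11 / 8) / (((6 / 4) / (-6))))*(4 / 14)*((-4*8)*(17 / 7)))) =49 / 748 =0.07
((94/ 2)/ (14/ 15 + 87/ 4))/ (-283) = -2820/ 385163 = -0.01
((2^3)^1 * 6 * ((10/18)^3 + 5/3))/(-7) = -21440/1701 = -12.60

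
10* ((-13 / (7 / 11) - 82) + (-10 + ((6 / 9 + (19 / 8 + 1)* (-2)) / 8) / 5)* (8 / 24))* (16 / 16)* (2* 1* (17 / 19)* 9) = -18132047 / 1064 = -17041.40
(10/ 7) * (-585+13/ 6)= -17485/ 21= -832.62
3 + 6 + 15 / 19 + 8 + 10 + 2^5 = 1136 / 19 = 59.79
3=3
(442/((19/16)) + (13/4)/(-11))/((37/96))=964.97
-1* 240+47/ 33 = -7873/ 33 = -238.58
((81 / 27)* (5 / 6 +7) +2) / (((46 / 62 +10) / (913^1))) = 481151 / 222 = 2167.35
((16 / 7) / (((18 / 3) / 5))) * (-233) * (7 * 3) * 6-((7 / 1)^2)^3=-173569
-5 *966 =-4830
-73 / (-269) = 73 / 269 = 0.27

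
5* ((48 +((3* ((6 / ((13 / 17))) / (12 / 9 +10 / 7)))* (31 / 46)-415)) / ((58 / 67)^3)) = -9421267135465 / 3383632304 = -2784.36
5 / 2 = 2.50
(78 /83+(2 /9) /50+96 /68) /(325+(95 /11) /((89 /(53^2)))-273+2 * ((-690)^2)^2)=732253819 /140902462309802308425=0.00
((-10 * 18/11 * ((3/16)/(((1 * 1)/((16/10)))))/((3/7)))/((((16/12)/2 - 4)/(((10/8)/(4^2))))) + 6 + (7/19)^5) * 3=32816571045/1743173696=18.83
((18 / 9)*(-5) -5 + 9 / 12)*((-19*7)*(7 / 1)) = 53067 / 4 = 13266.75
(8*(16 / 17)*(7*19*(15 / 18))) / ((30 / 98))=417088 / 153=2726.07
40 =40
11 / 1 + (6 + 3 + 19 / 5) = 119 / 5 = 23.80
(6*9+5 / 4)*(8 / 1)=442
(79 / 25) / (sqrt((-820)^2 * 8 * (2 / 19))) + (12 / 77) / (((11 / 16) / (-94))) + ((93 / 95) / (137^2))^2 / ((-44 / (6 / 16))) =-1836151618588724319 / 86171344245509600 + 79 * sqrt(19) / 82000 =-21.30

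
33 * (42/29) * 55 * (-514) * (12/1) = -470186640/29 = -16213332.41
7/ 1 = 7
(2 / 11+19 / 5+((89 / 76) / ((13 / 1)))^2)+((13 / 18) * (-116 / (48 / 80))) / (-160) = 1762180943 / 362393460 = 4.86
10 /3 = 3.33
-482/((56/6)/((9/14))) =-6507/196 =-33.20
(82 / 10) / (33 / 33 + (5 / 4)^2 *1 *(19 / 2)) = 1312 / 2535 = 0.52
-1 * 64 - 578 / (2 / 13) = -3821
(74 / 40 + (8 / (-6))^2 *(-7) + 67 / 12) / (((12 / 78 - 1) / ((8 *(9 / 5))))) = 2132 / 25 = 85.28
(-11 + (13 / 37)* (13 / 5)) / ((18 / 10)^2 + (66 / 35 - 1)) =-32655 / 13357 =-2.44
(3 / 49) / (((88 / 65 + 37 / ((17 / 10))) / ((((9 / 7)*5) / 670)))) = 29835 / 1174145252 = 0.00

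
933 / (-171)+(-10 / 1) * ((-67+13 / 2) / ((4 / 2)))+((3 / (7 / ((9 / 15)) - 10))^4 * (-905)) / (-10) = 44427106 / 35625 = 1247.08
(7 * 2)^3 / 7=392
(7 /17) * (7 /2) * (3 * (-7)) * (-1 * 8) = 4116 /17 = 242.12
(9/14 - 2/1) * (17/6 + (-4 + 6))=-551/84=-6.56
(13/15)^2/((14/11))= 1859/3150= 0.59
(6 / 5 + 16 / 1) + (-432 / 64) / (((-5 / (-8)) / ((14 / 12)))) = 23 / 5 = 4.60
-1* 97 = -97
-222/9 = -74/3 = -24.67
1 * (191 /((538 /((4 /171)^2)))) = 1528 /7865829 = 0.00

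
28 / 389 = 0.07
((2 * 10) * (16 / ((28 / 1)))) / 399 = 80 / 2793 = 0.03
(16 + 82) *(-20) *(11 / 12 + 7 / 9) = -29890 / 9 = -3321.11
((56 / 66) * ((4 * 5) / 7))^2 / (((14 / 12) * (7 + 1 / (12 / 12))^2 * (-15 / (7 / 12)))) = -10 / 3267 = -0.00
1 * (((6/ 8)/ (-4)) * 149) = -447/ 16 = -27.94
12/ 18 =2/ 3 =0.67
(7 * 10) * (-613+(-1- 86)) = -49000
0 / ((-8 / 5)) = 0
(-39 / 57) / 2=-13 / 38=-0.34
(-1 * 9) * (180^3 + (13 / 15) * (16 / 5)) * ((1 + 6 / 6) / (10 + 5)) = -874800416 / 125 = -6998403.33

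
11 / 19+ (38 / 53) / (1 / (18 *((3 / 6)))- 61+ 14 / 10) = 1528201 / 2695739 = 0.57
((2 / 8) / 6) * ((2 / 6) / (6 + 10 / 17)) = 17 / 8064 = 0.00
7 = 7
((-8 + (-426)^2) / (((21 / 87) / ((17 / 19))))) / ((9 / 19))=1420059.11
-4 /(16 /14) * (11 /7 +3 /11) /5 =-71 /55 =-1.29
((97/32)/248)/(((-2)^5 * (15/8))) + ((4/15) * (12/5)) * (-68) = -103612901/2380800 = -43.52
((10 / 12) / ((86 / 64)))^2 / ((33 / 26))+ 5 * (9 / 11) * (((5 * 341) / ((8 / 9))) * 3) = 103420569925 / 4393224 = 23540.93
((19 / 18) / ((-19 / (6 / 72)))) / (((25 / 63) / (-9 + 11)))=-7 / 300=-0.02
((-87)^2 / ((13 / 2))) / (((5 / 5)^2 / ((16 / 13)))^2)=3875328 / 2197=1763.92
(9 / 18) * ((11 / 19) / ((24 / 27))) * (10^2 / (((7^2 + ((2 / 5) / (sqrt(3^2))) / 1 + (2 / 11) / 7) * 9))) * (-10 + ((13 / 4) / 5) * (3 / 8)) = -99162525 / 138086528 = -0.72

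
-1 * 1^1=-1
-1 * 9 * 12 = -108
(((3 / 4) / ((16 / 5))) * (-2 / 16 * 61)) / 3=-305 / 512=-0.60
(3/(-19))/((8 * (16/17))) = -51/2432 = -0.02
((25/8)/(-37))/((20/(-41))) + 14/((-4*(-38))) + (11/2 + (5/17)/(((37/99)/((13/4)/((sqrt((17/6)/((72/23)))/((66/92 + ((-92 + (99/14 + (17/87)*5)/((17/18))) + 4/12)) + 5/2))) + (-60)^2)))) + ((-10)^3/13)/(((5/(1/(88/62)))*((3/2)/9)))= 151692878945/54687776 - 122472412920*sqrt(1173)/19520916247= 2558.92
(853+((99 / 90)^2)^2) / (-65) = -8544641 / 650000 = -13.15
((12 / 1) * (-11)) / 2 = -66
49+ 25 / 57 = 2818 / 57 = 49.44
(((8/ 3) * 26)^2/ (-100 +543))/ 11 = 43264/ 43857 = 0.99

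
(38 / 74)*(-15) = -285 / 37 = -7.70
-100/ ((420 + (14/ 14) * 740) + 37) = -100/ 1197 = -0.08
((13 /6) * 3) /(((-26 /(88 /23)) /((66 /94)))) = -726 /1081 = -0.67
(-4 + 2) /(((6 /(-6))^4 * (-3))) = 2 /3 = 0.67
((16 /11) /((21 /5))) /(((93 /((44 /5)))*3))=64 /5859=0.01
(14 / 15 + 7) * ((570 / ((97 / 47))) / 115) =212534 / 11155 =19.05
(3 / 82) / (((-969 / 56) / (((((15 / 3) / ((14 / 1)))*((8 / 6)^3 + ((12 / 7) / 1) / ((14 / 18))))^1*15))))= -17800 / 343539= -0.05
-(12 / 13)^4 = -20736 / 28561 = -0.73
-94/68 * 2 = -47/17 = -2.76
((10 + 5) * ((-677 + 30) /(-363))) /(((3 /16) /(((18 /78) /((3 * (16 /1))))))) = 3235 /4719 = 0.69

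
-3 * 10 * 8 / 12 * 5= -100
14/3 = 4.67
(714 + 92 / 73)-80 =46374 / 73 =635.26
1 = 1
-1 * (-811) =811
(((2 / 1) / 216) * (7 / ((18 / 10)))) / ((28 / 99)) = 55 / 432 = 0.13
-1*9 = -9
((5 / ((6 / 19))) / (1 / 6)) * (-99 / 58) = -9405 / 58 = -162.16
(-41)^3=-68921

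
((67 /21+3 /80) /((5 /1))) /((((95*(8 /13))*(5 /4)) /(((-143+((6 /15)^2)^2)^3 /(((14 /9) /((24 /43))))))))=-452731138807884067989 /48868408203125000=-9264.29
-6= -6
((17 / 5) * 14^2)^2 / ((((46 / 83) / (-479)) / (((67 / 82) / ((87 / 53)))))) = -391844966396492 / 2051025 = -191048361.87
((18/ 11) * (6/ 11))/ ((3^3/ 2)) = 0.07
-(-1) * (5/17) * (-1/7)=-0.04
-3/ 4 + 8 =29/ 4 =7.25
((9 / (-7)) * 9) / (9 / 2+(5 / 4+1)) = -12 / 7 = -1.71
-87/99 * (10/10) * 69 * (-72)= 48024/11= 4365.82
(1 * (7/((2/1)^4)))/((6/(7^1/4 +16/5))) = 231/640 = 0.36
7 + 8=15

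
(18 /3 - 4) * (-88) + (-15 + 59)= -132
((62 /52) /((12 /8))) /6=31 /234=0.13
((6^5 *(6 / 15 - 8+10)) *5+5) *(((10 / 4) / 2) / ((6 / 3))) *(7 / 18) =22681.22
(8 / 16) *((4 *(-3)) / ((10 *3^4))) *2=-2 / 135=-0.01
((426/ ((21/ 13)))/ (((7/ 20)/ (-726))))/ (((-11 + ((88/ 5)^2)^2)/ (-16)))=24367200000/ 267106399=91.23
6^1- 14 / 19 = 100 / 19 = 5.26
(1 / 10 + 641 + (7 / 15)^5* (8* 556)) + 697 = 2181754447 / 1518750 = 1436.55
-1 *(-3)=3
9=9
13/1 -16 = -3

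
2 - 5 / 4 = 3 / 4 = 0.75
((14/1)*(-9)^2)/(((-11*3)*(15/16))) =-2016/55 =-36.65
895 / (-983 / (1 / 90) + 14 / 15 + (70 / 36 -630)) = -80550 / 8018741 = -0.01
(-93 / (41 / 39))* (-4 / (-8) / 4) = -3627 / 328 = -11.06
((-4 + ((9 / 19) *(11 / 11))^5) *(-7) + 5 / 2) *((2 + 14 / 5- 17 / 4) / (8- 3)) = 1652368883 / 495219800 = 3.34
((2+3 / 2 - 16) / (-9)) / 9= 25 / 162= 0.15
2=2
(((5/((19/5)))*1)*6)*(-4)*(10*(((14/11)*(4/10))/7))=-4800/209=-22.97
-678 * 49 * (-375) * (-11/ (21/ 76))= -495957000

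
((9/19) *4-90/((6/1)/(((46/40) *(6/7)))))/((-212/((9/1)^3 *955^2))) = 2279826285525/56392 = 40428186.37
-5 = -5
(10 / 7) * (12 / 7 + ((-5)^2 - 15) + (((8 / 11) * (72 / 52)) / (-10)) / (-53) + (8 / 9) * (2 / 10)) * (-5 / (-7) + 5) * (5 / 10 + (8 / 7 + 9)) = 169237001200 / 163774611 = 1033.35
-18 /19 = -0.95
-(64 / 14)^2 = -1024 / 49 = -20.90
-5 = -5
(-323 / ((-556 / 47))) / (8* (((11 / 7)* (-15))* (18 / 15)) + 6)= -106267 / 857352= -0.12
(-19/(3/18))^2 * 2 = 25992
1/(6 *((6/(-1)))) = -1/36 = -0.03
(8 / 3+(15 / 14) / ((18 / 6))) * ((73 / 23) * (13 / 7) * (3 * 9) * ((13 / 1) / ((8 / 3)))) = 42303573 / 18032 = 2346.03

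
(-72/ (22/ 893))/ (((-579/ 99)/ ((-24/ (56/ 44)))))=-12730608/ 1351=-9423.10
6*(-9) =-54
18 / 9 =2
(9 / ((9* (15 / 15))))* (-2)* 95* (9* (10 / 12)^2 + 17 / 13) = -37335 / 26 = -1435.96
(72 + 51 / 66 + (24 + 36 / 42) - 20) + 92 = 26123 / 154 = 169.63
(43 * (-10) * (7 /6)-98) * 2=-3598 /3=-1199.33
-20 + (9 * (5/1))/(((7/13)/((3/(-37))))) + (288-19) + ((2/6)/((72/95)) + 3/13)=176650385/727272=242.89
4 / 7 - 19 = -129 / 7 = -18.43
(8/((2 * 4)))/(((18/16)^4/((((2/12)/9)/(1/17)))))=34816/177147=0.20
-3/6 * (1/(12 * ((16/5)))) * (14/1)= -35/192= -0.18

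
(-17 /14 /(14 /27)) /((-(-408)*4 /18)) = -81 /3136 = -0.03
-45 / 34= -1.32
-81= -81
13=13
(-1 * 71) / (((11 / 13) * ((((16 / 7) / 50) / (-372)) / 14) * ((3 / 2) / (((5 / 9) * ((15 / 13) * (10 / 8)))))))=337028125 / 66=5106486.74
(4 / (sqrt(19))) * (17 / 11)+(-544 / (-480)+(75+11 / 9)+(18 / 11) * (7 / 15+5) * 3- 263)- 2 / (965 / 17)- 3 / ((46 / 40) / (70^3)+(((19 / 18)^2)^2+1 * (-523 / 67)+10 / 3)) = -147000211536436026904 / 930882669030793215+68 * sqrt(19) / 209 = -156.50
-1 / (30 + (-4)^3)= 1 / 34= 0.03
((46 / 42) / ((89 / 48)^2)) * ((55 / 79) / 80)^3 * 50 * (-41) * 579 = -54504150525 / 218700267464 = -0.25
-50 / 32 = -25 / 16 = -1.56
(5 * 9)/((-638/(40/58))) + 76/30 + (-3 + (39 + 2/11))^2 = 2002059128/1526415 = 1311.61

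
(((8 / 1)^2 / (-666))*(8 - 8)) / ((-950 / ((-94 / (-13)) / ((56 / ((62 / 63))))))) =0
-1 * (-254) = 254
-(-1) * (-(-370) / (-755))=-74 / 151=-0.49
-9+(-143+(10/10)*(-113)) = -265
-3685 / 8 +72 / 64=-919 / 2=-459.50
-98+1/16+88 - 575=-9359/16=-584.94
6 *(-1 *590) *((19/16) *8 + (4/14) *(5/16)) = -475245/14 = -33946.07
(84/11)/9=28/33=0.85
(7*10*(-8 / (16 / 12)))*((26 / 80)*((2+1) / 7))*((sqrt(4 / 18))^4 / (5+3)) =-13 / 36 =-0.36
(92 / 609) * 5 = 460 / 609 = 0.76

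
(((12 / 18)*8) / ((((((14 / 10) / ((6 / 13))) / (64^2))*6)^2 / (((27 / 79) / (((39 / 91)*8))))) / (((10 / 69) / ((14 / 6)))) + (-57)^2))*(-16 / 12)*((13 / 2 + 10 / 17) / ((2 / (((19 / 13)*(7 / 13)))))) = -268880052224000 / 44045159865999721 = -0.01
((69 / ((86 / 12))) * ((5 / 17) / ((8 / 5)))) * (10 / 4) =25875 / 5848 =4.42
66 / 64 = 33 / 32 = 1.03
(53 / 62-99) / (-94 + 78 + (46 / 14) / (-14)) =298165 / 49321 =6.05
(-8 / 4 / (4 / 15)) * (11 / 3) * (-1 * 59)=1622.50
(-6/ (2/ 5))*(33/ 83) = -495/ 83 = -5.96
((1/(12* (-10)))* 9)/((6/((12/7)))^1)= -3/140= -0.02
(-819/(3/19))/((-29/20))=103740/29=3577.24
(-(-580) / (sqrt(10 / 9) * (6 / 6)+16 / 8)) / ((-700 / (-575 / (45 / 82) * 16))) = 875104 / 91 - 437552 * sqrt(10) / 273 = 4548.17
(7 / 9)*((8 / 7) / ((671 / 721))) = 5768 / 6039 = 0.96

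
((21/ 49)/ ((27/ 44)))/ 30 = 22/ 945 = 0.02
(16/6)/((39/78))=5.33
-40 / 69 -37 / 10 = -2953 / 690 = -4.28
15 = 15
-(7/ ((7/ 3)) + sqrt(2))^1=-3 - sqrt(2)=-4.41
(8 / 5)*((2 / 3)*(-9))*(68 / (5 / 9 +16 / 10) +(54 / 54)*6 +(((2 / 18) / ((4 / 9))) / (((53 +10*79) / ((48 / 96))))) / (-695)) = -34140690526 / 94718075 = -360.45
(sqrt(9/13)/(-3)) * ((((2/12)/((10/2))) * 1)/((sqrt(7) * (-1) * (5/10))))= 0.01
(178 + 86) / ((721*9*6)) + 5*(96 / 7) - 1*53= 14441 / 927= 15.58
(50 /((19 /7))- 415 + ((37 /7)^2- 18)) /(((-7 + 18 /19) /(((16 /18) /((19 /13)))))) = 37436048 /963585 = 38.85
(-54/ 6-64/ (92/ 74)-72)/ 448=-3047/ 10304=-0.30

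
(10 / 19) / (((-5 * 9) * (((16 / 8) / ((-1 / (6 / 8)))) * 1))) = 4 / 513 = 0.01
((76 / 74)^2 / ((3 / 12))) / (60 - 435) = -0.01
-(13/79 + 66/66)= -92/79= -1.16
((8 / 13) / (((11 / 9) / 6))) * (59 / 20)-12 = -2208 / 715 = -3.09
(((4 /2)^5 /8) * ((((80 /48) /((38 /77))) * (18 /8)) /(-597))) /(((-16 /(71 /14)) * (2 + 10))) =3905 /2903808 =0.00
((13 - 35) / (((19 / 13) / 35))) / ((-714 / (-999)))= -238095 / 323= -737.14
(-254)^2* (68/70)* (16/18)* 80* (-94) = -26392721408/63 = -418932085.84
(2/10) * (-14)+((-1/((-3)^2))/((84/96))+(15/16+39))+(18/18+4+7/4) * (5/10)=203543/5040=40.39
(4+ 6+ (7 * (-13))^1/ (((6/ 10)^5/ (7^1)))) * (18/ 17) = -3976390/ 459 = -8663.16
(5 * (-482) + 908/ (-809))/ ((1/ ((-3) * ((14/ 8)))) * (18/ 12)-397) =13654186/ 2249829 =6.07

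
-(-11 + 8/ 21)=10.62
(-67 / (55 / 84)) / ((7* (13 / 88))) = -6432 / 65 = -98.95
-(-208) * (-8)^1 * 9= -14976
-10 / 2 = -5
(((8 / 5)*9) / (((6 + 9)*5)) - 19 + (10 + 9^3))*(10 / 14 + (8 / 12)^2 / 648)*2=218968376 / 212625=1029.83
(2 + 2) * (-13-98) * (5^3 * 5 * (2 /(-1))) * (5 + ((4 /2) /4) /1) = 3052500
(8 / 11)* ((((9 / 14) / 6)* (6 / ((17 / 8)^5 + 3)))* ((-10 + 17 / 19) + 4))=-114425856 / 2221069543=-0.05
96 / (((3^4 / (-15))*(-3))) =160 / 27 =5.93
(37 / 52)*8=74 / 13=5.69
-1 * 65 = -65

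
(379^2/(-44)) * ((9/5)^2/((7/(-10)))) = 15110.29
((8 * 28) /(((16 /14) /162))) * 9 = 285768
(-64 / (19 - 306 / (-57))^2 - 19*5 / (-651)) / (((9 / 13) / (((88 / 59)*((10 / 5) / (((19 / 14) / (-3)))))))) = -1282327904 / 3528728109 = -0.36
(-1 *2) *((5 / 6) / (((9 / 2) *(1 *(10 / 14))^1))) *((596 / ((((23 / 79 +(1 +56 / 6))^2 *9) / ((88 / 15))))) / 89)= -1145647888 / 57134244645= -0.02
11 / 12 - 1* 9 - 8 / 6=-9.42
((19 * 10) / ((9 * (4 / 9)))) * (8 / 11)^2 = 3040 / 121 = 25.12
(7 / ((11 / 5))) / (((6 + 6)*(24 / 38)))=665 / 1584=0.42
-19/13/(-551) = 1/377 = 0.00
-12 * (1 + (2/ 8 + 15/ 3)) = -75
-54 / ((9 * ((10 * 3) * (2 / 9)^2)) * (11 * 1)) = -81 / 220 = -0.37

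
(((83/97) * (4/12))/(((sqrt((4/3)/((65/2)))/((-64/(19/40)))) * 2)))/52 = -1.82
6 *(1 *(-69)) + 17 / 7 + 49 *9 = 206 / 7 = 29.43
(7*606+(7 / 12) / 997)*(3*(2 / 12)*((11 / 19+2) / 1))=2486813455 / 454632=5469.95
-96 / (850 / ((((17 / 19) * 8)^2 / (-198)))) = 8704 / 297825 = 0.03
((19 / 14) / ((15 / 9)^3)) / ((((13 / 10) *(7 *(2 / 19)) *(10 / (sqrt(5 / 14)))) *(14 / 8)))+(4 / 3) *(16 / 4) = 9747 *sqrt(70) / 7803250+16 / 3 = 5.34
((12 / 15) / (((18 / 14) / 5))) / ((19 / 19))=28 / 9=3.11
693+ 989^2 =978814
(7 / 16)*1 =7 / 16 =0.44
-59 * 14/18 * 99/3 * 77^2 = -26935447/3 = -8978482.33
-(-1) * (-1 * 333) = -333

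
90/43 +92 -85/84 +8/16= 338015/3612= 93.58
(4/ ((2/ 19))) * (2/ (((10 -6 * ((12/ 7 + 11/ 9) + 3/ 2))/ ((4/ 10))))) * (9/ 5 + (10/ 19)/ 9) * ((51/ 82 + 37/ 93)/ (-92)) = 86503571/ 2295521325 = 0.04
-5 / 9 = -0.56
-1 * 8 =-8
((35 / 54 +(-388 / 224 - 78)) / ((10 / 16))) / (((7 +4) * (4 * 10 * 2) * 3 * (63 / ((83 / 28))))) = -396989 / 176033088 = -0.00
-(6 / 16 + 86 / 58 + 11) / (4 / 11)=-32813 / 928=-35.36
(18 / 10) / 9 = 1 / 5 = 0.20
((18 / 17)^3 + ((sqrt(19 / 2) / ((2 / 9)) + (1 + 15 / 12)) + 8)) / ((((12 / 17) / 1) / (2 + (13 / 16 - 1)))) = 6518069 / 221952 + 1479 * sqrt(38) / 256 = 64.98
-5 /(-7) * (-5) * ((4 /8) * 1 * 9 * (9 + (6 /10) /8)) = -16335 /112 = -145.85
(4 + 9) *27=351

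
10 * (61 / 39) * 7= 4270 / 39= 109.49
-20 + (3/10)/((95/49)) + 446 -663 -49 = -271553/950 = -285.85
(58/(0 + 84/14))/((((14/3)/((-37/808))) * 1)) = -0.09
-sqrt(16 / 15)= -4*sqrt(15) / 15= -1.03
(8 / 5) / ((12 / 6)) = 4 / 5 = 0.80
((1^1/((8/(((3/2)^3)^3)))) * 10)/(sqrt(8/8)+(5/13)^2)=16632135/397312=41.86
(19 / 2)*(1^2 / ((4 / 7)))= 16.62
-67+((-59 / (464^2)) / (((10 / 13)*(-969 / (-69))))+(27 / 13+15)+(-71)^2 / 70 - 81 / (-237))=22.43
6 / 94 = 3 / 47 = 0.06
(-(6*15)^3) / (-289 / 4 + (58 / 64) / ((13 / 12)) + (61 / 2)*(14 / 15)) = 16974.49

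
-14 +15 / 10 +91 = 157 / 2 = 78.50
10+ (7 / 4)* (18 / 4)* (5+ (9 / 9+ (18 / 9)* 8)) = 733 / 4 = 183.25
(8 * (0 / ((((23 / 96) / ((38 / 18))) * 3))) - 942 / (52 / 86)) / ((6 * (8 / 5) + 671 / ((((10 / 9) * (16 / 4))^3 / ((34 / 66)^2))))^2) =-3345903616000000 / 290404009782471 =-11.52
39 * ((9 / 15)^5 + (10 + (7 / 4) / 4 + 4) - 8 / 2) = 20504757 / 50000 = 410.10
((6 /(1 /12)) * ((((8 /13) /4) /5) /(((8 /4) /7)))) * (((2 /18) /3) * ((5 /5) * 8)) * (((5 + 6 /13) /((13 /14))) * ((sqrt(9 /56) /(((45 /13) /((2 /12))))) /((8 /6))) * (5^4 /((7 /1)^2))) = 7100 * sqrt(14) /10647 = 2.50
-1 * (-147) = 147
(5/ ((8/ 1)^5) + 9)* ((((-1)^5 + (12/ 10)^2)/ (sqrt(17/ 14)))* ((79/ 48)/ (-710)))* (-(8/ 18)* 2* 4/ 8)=256282873* sqrt(238)/ 1067876352000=0.00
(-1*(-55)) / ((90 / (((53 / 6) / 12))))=583 / 1296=0.45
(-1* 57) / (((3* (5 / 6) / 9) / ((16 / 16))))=-205.20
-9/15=-3/5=-0.60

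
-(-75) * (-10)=-750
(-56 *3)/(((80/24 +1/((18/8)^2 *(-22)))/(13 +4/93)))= -30261924/45911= -659.14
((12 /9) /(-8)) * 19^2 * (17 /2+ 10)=-13357 /12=-1113.08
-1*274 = -274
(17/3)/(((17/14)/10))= 140/3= 46.67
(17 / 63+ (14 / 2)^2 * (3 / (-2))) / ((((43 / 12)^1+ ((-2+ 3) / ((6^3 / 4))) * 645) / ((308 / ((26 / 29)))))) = -11773652 / 7267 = -1620.15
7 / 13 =0.54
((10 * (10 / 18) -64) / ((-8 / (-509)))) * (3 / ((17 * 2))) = -133867 / 408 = -328.11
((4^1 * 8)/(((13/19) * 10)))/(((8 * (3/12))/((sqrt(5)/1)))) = 152 * sqrt(5)/65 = 5.23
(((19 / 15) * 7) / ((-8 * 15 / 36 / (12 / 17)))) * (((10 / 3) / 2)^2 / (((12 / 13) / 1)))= -1729 / 306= -5.65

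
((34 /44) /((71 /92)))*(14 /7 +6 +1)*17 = 119646 /781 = 153.20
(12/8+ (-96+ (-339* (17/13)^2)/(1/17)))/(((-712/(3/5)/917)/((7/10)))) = 12952084887/2406560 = 5381.99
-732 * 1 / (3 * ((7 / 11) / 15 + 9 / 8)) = -322080 / 1541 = -209.01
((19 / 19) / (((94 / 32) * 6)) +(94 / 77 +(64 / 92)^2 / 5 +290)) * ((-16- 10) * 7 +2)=-100407928704 / 1914451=-52447.37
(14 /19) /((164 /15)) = 105 /1558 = 0.07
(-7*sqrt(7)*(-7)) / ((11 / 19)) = 931*sqrt(7) / 11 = 223.93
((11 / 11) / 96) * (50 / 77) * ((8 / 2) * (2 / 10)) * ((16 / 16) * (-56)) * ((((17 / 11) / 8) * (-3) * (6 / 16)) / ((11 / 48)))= 765 / 2662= 0.29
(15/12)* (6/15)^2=0.20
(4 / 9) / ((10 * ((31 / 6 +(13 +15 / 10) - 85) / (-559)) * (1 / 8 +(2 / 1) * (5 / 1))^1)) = 2236 / 59535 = 0.04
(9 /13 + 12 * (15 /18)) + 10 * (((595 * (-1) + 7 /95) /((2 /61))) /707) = -6135941 /24947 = -245.96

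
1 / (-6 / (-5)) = 0.83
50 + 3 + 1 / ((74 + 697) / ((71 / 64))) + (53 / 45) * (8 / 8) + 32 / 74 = 1495590253 / 27385920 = 54.61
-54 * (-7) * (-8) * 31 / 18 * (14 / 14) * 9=-46872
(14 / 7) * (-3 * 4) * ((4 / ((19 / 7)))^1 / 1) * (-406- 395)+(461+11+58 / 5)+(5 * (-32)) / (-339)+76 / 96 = 7423888589 / 257640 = 28814.97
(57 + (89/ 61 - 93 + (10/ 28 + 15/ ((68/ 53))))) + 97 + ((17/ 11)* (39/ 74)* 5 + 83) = 1909494051/ 11817652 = 161.58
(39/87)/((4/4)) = 13/29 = 0.45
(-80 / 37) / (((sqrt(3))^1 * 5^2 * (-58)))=8 * sqrt(3) / 16095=0.00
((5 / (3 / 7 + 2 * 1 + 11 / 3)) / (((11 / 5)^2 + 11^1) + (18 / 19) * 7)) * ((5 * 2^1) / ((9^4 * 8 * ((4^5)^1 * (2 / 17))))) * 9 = 1413125 / 2719777554432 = 0.00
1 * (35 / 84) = 5 / 12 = 0.42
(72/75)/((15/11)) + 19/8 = 3079/1000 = 3.08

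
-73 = -73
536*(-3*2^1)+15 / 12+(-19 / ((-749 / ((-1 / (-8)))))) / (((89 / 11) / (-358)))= -428615605 / 133322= -3214.89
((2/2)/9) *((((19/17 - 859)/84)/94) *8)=-14584/151011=-0.10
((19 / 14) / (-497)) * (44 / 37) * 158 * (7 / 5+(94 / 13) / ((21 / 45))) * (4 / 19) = -106880048 / 58568965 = -1.82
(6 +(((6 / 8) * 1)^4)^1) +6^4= 1302.32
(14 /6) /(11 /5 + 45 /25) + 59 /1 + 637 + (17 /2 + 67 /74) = 313459 /444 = 705.99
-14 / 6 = -2.33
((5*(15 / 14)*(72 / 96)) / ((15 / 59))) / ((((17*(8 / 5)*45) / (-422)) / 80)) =-311225 / 714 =-435.89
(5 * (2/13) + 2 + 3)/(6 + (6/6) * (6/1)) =25/52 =0.48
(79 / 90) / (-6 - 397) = -79 / 36270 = -0.00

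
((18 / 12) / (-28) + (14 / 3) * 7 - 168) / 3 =-22745 / 504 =-45.13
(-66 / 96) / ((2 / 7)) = -77 / 32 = -2.41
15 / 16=0.94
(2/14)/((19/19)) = 1/7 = 0.14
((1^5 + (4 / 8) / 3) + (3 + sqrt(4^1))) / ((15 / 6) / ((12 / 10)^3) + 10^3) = 2664 / 432625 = 0.01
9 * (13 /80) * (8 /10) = 117 /100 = 1.17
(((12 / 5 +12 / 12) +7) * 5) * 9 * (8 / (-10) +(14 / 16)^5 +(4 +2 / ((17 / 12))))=1670017167 / 696320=2398.35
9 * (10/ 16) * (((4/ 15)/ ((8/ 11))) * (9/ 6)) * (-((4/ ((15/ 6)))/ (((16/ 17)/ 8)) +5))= -9207/ 160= -57.54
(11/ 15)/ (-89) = -11/ 1335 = -0.01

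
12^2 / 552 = 6 / 23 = 0.26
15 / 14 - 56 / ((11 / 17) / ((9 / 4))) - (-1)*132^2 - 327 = 2603115 / 154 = 16903.34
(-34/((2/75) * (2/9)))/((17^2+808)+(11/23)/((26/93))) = -3431025/657029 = -5.22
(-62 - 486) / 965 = -548 / 965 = -0.57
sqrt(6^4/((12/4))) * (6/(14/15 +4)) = 540 * sqrt(3)/37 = 25.28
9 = 9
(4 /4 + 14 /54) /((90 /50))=170 /243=0.70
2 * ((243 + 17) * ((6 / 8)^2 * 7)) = 2047.50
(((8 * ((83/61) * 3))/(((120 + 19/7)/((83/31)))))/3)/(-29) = -385784/47106701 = -0.01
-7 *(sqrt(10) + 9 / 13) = -7 *sqrt(10) - 63 / 13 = -26.98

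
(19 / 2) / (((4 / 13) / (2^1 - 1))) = 247 / 8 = 30.88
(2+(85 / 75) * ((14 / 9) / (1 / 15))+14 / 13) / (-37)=-0.80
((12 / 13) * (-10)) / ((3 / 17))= -680 / 13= -52.31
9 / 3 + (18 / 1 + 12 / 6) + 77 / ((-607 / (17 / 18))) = 249989 / 10926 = 22.88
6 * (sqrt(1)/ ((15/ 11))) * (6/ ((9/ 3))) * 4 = 176/ 5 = 35.20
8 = 8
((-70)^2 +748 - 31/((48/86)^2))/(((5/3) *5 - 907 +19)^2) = 3195929/445716544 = 0.01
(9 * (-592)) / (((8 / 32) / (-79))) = 1683648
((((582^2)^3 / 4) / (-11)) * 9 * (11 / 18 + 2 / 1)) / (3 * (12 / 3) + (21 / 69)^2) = -120781787014262007864 / 70367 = -1716454971993434.53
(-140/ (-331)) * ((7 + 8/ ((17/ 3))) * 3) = 60060/ 5627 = 10.67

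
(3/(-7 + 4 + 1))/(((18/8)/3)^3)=-32/9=-3.56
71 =71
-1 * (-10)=10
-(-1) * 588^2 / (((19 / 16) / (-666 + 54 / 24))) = -3671801280 / 19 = -193252698.95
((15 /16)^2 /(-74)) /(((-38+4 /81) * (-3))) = -6075 /58233856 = -0.00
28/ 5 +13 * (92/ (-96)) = -823/ 120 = -6.86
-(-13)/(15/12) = 52/5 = 10.40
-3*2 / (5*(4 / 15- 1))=18 / 11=1.64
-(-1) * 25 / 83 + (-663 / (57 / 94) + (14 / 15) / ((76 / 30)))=-90694 / 83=-1092.70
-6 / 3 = -2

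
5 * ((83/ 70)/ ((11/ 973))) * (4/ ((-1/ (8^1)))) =-184592/ 11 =-16781.09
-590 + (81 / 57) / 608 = -6815653 / 11552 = -590.00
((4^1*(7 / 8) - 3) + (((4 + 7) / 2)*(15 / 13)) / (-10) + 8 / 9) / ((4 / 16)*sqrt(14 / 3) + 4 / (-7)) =-19768 / 1599 - 17297*sqrt(42) / 9594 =-24.05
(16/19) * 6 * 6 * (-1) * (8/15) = -1536/95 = -16.17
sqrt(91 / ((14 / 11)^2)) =11 *sqrt(91) / 14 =7.50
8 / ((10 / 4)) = 16 / 5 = 3.20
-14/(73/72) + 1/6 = -5975/438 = -13.64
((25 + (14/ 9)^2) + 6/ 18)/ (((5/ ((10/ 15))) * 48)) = 281/ 3645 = 0.08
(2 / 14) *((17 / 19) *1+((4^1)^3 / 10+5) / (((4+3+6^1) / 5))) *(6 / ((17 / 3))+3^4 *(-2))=-187776 / 1547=-121.38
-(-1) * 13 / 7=13 / 7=1.86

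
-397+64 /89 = -35269 /89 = -396.28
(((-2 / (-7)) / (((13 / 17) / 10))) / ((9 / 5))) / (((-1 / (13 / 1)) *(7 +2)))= -3.00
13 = 13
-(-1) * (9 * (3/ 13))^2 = 729/ 169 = 4.31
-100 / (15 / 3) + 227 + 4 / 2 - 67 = 142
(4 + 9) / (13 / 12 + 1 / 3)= 156 / 17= 9.18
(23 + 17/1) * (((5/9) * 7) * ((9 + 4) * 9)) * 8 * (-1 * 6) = -873600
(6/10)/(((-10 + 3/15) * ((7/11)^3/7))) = -3993/2401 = -1.66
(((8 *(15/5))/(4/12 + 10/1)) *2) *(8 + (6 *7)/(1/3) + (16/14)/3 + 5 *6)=165696/217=763.58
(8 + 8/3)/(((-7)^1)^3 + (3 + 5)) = -32/1005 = -0.03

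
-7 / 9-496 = -4471 / 9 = -496.78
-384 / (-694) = 192 / 347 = 0.55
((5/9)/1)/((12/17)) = 85/108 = 0.79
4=4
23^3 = 12167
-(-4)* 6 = 24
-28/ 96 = -7/ 24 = -0.29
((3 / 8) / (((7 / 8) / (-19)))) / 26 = -57 / 182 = -0.31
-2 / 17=-0.12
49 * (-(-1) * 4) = 196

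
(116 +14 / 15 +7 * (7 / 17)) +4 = 123.82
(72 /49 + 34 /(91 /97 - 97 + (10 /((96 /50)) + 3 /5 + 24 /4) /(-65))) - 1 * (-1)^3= 580804933 /274467277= 2.12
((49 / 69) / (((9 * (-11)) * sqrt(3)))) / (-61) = 49 * sqrt(3) / 1250073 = 0.00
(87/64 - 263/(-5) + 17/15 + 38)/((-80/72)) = -268107/3200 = -83.78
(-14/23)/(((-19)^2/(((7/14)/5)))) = -7/41515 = -0.00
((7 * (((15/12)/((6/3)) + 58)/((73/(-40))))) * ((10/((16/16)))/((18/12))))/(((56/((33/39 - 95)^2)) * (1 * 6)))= -487947600/12337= -39551.56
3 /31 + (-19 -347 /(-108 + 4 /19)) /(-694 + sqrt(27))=96957* sqrt(3) /986335232 + 1827158331 /15288196096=0.12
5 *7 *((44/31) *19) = 29260/31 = 943.87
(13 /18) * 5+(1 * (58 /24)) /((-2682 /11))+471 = 474.60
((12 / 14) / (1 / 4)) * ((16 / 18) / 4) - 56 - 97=-3197 / 21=-152.24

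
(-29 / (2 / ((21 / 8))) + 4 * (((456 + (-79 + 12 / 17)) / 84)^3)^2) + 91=70195758861028721459113 / 2119870119423845376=33113.24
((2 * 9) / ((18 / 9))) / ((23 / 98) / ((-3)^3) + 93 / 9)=0.87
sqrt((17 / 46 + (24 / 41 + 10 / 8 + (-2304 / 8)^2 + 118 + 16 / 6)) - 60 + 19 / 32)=sqrt(42517039998534) / 22632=288.11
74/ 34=37/ 17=2.18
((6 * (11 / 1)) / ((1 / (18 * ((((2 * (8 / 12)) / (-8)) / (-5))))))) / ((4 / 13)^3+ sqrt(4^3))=24167 / 4900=4.93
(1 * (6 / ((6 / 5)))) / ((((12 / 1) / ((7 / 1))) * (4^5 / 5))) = 175 / 12288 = 0.01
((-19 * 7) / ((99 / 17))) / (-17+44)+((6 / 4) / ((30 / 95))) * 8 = 99313 / 2673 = 37.15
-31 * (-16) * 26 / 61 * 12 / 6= 25792 / 61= 422.82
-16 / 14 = -8 / 7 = -1.14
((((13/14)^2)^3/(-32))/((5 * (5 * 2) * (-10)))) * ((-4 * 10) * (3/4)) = -14480427/12047257600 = -0.00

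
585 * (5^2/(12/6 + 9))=14625/11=1329.55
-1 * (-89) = 89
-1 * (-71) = 71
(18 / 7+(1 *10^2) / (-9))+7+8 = 407 / 63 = 6.46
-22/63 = -0.35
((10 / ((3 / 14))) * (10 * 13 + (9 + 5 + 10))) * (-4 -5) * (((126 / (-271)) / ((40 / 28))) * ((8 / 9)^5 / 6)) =3461742592 / 1778031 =1946.95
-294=-294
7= 7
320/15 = 64/3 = 21.33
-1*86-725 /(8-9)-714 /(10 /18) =-3231 /5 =-646.20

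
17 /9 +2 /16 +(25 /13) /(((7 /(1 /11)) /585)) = 92165 /5544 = 16.62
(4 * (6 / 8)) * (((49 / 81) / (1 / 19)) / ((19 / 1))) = 1.81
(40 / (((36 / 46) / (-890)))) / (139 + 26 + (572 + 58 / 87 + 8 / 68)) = -6959800 / 112881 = -61.66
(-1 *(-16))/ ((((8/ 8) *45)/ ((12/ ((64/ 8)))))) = 8/ 15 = 0.53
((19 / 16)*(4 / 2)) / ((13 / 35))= 665 / 104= 6.39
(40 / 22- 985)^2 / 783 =12996025 / 10527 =1234.54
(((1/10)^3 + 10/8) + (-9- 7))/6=-14749/6000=-2.46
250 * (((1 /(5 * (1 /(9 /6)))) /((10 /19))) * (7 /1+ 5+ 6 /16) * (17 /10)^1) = 95931 /32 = 2997.84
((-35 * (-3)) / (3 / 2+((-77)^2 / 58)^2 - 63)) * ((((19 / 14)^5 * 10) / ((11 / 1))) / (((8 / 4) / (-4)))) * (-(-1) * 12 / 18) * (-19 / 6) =197827929605 / 1107555479646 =0.18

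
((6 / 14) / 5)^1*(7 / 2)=3 / 10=0.30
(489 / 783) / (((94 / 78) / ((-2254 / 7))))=-682318 / 4089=-166.87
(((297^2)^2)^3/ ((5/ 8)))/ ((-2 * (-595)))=1884245050438765844170375448964/ 2975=633359680819753224931218600.00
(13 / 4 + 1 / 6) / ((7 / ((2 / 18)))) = 41 / 756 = 0.05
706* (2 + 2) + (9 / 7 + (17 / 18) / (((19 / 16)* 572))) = 483607219 / 171171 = 2825.29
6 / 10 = 3 / 5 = 0.60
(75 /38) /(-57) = -25 /722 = -0.03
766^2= 586756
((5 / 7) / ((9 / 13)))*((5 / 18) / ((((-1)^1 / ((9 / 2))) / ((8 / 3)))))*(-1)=650 / 189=3.44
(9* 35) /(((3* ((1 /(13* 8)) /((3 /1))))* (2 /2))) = 32760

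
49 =49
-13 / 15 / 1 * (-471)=408.20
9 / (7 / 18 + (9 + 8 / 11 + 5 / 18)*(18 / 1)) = 1782 / 35735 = 0.05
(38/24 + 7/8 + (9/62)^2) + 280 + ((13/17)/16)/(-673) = 149078595131/527750448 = 282.48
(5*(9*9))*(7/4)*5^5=8859375/4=2214843.75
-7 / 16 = -0.44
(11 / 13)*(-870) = -9570 / 13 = -736.15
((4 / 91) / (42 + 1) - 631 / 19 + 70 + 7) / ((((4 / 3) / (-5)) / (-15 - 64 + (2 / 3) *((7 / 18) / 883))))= 403412795720 / 31096611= 12972.89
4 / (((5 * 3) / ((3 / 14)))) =2 / 35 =0.06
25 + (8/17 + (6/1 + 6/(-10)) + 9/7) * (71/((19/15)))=963479/2261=426.13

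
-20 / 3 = -6.67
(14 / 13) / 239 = 14 / 3107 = 0.00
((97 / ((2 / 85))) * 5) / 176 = 41225 / 352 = 117.12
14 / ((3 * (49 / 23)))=46 / 21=2.19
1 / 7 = 0.14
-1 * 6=-6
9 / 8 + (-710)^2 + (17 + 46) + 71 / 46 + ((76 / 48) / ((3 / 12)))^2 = 834964771 / 1656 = 504205.78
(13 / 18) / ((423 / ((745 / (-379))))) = -9685 / 2885706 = -0.00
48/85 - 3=-207/85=-2.44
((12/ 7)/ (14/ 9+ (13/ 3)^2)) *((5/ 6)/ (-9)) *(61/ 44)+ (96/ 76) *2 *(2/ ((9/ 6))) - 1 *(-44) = 47.36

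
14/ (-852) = -7/ 426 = -0.02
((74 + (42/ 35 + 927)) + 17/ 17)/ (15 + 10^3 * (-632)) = -5016/ 3159925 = -0.00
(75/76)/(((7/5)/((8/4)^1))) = 375/266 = 1.41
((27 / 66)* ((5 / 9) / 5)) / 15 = 1 / 330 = 0.00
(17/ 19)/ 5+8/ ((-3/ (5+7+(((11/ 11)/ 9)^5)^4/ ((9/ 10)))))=-992320812433685585674021/ 31184411902481022374565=-31.82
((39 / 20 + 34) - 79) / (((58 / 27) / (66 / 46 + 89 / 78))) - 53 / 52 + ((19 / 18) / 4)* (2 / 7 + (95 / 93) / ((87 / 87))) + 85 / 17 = -192218888401 / 4064271120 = -47.29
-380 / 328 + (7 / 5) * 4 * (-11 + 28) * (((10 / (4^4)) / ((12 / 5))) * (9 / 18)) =-12085 / 31488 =-0.38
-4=-4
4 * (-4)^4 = 1024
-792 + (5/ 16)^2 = -202727/ 256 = -791.90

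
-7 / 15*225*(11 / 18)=-385 / 6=-64.17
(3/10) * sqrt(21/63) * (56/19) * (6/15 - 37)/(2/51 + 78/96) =-4181184 * sqrt(3)/330125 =-21.94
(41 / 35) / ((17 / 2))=82 / 595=0.14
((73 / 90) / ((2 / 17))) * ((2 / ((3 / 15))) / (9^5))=0.00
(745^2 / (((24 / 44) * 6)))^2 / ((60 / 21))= 52184135955875 / 5184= 10066384250.75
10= 10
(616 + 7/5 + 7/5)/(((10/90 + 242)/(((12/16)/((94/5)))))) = 41769/409652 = 0.10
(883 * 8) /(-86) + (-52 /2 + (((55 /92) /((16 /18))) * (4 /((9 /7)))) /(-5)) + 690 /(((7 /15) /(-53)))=-4346139977 /55384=-78472.84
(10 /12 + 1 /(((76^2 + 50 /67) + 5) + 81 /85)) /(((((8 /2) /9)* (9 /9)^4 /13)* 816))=1070527445 /35830529536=0.03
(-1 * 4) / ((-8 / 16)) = 8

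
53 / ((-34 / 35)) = -54.56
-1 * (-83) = 83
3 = 3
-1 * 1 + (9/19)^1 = -10/19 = -0.53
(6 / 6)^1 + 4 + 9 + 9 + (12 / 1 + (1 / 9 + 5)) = 361 / 9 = 40.11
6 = 6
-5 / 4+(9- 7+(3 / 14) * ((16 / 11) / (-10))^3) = 3490803 / 4658500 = 0.75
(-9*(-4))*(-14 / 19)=-504 / 19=-26.53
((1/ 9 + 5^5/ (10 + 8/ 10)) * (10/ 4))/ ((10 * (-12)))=-15631/ 2592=-6.03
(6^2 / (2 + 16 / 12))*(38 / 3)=684 / 5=136.80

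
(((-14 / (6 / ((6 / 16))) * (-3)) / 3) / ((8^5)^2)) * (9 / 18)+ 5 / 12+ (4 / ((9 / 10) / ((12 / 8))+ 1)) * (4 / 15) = 55834574869 / 51539607552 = 1.08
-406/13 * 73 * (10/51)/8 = -74095/1326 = -55.88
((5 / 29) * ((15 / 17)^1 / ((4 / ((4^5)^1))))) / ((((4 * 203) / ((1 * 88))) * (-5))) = -84480 / 100079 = -0.84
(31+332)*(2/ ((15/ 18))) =4356/ 5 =871.20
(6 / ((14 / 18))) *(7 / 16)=27 / 8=3.38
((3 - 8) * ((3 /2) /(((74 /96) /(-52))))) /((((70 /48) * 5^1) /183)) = 16443648 /1295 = 12697.80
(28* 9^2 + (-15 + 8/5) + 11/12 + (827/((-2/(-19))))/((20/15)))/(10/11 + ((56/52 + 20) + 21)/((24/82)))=139817821/2482570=56.32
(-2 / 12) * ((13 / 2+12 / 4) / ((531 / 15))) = -0.04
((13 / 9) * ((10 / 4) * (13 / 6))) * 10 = 4225 / 54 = 78.24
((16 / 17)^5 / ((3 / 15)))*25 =131072000 / 1419857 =92.31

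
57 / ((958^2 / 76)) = 1083 / 229441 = 0.00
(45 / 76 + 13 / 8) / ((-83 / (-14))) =2359 / 6308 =0.37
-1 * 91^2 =-8281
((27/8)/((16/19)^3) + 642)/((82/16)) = 21222249/167936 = 126.37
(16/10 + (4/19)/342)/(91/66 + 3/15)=572044/564243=1.01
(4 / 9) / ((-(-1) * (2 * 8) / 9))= 1 / 4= 0.25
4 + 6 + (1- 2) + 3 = 12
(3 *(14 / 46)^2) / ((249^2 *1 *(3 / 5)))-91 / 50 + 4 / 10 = -2328683309 / 1639926450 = -1.42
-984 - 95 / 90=-17731 / 18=-985.06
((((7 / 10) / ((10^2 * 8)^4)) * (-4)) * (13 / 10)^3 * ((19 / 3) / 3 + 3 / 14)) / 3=-643721 / 55296000000000000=-0.00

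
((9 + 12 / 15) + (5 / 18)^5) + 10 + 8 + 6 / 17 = 28.15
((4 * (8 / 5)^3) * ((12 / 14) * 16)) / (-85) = -196608 / 74375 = -2.64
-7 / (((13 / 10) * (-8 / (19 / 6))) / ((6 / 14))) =95 / 104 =0.91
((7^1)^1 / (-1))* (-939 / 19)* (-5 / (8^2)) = -32865 / 1216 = -27.03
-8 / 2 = -4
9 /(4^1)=9 /4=2.25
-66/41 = -1.61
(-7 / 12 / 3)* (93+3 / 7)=-109 / 6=-18.17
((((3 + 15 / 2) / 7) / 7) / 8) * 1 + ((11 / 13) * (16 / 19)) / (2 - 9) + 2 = 53253 / 27664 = 1.92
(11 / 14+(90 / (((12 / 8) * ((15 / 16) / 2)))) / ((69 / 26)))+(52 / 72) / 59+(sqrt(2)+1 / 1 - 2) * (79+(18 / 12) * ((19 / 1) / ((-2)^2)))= -25370419 / 683928+689 * sqrt(2) / 8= 84.70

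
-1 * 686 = -686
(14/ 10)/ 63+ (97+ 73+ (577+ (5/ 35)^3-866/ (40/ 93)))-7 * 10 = -82510871/ 61740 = -1336.42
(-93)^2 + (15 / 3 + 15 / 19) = 8654.79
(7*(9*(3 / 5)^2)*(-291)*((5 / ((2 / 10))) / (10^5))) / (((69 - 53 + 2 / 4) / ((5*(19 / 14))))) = -149283 / 220000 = -0.68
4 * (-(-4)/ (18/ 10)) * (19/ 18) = 760/ 81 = 9.38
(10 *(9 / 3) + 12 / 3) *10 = 340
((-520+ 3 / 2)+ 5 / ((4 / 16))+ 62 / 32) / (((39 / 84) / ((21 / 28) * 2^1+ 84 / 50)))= -1768557 / 520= -3401.07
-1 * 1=-1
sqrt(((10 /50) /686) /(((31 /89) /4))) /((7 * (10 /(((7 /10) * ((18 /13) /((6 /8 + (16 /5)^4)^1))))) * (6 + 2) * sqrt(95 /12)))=45 * sqrt(2201682) /198116161334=0.00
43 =43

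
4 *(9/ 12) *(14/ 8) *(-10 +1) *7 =-1323/ 4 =-330.75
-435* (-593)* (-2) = -515910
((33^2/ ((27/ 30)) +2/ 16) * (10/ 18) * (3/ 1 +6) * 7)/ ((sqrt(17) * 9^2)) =112945 * sqrt(17)/ 3672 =126.82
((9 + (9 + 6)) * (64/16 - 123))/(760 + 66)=-204/59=-3.46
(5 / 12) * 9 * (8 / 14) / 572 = 15 / 4004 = 0.00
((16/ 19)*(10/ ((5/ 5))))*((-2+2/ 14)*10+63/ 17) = -283040/ 2261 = -125.18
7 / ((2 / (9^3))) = 2551.50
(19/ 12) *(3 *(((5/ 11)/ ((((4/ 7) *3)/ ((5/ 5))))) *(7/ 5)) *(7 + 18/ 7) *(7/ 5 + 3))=8911/ 120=74.26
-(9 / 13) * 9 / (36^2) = -1 / 208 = -0.00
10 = 10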